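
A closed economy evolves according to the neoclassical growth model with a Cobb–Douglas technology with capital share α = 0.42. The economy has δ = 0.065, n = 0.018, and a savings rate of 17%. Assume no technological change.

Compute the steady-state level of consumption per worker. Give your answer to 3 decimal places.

c* = 1.395

Steady state requires s·f(k) = (n + δ)·k, i.e. s·k^α = (n + δ)·k.
Dividing both sides by k: k^(1−α) = s / (n + δ).
k^0.58 = 0.17 / (0.018 + 0.065) = 0.17 / 0.083 = 2.0482
k* = 2.0482^(1/0.58) ≈ 3.4423
y* = (k*)^α = 3.4423^0.42 ≈ 1.6806
c* = (1 − s)·y* = (1 − 0.17) × 1.6806 ≈ 1.3949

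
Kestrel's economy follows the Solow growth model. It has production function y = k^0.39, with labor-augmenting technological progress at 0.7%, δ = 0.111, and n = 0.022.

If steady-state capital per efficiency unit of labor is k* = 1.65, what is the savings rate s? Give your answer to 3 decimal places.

In steady state, investment equals break-even investment: s·k^α = (n + g + δ)·k.
So s / (n + g + δ) = (k*)^(1−α) = 1.65^0.61 = 1.3573.
Therefore s = 1.3573 × (n + g + δ) = 1.3573 × 0.140 = 0.1900.

s ≈ 0.190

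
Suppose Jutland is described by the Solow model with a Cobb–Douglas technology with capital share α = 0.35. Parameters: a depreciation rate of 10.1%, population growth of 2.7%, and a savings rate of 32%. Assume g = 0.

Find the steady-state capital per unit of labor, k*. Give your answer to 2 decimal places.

At the steady state, Δk = 0, so s·k^α = (n + δ)·k.
Dividing both sides by k: k^(1−α) = s / (n + δ).
k^0.65 = 0.32 / (0.027 + 0.101) = 0.32 / 0.128 = 2.5000
k* = 2.5000^(1/0.65) ≈ 4.0946

k* = 4.09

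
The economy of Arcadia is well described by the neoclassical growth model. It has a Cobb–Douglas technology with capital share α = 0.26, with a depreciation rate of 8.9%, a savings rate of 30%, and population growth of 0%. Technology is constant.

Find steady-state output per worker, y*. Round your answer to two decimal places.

y* ≈ 1.53

In steady state, investment equals break-even investment: s·k^α = (n + δ)·k.
Rearranging, k^(1−α) = s / (n + δ).
k^0.74 = 0.30 / (0.000 + 0.089) = 0.30 / 0.089 = 3.3708
k* = 3.3708^(1/0.74) ≈ 5.1660
y* = (k*)^α = 5.1660^0.26 ≈ 1.5326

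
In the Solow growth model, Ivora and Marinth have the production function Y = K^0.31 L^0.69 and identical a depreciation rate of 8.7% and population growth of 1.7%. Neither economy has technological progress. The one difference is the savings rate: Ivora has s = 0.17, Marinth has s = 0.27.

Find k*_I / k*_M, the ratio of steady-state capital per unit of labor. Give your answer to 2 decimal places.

Steady-state k* = [s/(n + δ)]^(1/(1−α)), so the ratio is [ (s_I/(n + δ)_I) / (s_M/(n + δ)_M) ]^1.4493.
s_I/(n + δ)_I = 0.17/0.104 = 1.6346; s_M/(n + δ)_M = 0.27/0.104 = 2.5962.
Ratio = (1.6346/2.5962)^1.4493 = 0.6296^1.4493 ≈ 0.5114

k*_I / k*_M ≈ 0.51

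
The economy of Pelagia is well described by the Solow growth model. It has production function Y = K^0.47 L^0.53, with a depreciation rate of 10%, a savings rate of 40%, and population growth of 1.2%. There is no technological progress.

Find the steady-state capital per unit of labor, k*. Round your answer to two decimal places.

k* = 11.04

Steady state requires s·f(k) = (n + δ)·k, i.e. s·k^α = (n + δ)·k.
Dividing both sides by k: k^(1−α) = s / (n + δ).
k^0.53 = 0.40 / (0.012 + 0.100) = 0.40 / 0.112 = 3.5714
k* = 3.5714^(1/0.53) ≈ 11.0431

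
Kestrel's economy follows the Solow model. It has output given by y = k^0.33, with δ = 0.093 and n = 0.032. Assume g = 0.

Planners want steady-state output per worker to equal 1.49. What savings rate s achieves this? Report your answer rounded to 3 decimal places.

In steady state, investment equals break-even investment: s·k^α = (n + δ)·k.
Since y* = [s/(n + δ)]^(α/(1−α)), we have s/(n + δ) = (y*)^((1−α)/α) = 1.49^2.0303 = 2.2471.
Therefore s = 2.2471 × (n + δ) = 2.2471 × 0.125 = 0.2809.

s ≈ 0.281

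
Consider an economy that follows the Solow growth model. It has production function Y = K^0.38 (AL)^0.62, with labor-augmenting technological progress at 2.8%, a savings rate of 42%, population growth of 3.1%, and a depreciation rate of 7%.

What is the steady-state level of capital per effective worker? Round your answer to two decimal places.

k* = 6.71

In steady state, investment equals break-even investment: s·k^α = (n + g + δ)·k.
Rearranging, k^(1−α) = s / (n + g + δ).
k^0.62 = 0.42 / (0.031 + 0.028 + 0.070) = 0.42 / 0.129 = 3.2558
k* = 3.2558^(1/0.62) ≈ 6.7122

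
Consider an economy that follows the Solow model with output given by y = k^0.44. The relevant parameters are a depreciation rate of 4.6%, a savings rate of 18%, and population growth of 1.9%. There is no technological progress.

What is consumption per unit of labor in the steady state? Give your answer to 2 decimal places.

In steady state, investment equals break-even investment: s·k^α = (n + δ)·k.
Rearranging, k^(1−α) = s / (n + δ).
k^0.56 = 0.18 / (0.019 + 0.046) = 0.18 / 0.065 = 2.7692
k* = 2.7692^(1/0.56) ≈ 6.1648
y* = (k*)^α = 6.1648^0.44 ≈ 2.2262
c* = (1 − s)·y* = (1 − 0.18) × 2.2262 ≈ 1.8255

c* = 1.83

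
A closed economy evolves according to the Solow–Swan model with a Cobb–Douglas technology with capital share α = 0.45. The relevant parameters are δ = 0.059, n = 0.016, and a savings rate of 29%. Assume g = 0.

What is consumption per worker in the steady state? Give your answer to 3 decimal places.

Steady state requires s·f(k) = (n + δ)·k, i.e. s·k^α = (n + δ)·k.
Dividing both sides by k: k^(1−α) = s / (n + δ).
k^0.55 = 0.29 / (0.016 + 0.059) = 0.29 / 0.075 = 3.8667
k* = 3.8667^(1/0.55) ≈ 11.6921
y* = (k*)^α = 11.6921^0.45 ≈ 3.0238
c* = (1 − s)·y* = (1 − 0.29) × 3.0238 ≈ 2.1469

c* ≈ 2.147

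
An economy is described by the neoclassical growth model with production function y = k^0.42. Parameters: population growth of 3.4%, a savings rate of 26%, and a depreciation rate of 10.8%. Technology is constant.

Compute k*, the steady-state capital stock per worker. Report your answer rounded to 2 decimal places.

k* = 2.84

At the steady state, Δk = 0, so s·k^α = (n + δ)·k.
Dividing both sides by k: k^(1−α) = s / (n + δ).
k^0.58 = 0.26 / (0.034 + 0.108) = 0.26 / 0.142 = 1.8310
k* = 1.8310^(1/0.58) ≈ 2.8373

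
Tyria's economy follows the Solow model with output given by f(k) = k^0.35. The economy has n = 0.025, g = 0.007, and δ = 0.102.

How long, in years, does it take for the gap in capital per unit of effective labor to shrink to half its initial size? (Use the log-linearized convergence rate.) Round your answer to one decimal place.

Near the steady state the convergence rate is λ = (1 − α)(n + g + δ).
λ = (1 − 0.35) × 0.134 = 0.65 × 0.134 = 0.0871
Half-life = ln 2 / λ = 0.6931 / 0.0871 ≈ 7.96 years

about 8.0 years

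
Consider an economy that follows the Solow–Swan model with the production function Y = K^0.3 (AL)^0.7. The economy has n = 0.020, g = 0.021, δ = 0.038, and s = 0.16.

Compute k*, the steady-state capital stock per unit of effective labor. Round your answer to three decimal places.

k* = 2.741

At the steady state, Δk = 0, so s·k^α = (n + g + δ)·k.
Dividing both sides by k: k^(1−α) = s / (n + g + δ).
k^0.7 = 0.16 / (0.020 + 0.021 + 0.038) = 0.16 / 0.079 = 2.0253
k* = 2.0253^(1/0.7) ≈ 2.7406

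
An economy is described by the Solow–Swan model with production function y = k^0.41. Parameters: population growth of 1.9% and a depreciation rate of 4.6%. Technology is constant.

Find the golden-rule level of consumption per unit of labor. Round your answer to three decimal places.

At the golden rule, f'(k) = n + δ, so α·k^(α−1) = n + δ and k_gold = (α/(n + δ))^(1/(1−α)).
k_gold = (0.41/0.065)^(1/0.59) = 6.3077^1.6949 ≈ 22.6830
c_gold = f(k_gold) − (n + δ)·k_gold = 3.5961 − 0.065×22.6830 ≈ 2.1217

c_gold ≈ 2.122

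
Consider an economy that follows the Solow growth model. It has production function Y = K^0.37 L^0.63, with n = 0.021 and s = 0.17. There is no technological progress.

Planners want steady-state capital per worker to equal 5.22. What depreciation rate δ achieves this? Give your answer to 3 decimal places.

In steady state, investment equals break-even investment: s·k^α = (n + δ)·k.
So s / (n + δ) = (k*)^(1−α) = 5.22^0.63 = 2.8323.
Therefore n + δ = s / 2.8323 = 0.17 / 2.8323 = 0.0600, so δ = 0.0600 − 0.021 = 0.0390.

δ ≈ 0.039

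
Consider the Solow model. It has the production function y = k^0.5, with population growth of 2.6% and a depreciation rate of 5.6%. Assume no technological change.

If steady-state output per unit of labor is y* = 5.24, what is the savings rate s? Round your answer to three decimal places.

s ≈ 0.430

In steady state, investment equals break-even investment: s·k^α = (n + δ)·k.
Since y* = [s/(n + δ)]^(α/(1−α)), we have s/(n + δ) = (y*)^((1−α)/α) = 5.24^1 = 5.2400.
Therefore s = 5.2400 × (n + δ) = 5.2400 × 0.082 = 0.4297.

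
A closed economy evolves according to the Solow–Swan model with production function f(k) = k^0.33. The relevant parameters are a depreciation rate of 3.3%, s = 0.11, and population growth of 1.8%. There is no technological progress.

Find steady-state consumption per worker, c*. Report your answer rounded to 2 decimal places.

c* ≈ 1.30

Steady state requires s·f(k) = (n + δ)·k, i.e. s·k^α = (n + δ)·k.
Rearranging, k^(1−α) = s / (n + δ).
k^0.67 = 0.11 / (0.018 + 0.033) = 0.11 / 0.051 = 2.1569
k* = 2.1569^(1/0.67) ≈ 3.1496
y* = (k*)^α = 3.1496^0.33 ≈ 1.4602
c* = (1 − s)·y* = (1 − 0.11) × 1.4602 ≈ 1.2996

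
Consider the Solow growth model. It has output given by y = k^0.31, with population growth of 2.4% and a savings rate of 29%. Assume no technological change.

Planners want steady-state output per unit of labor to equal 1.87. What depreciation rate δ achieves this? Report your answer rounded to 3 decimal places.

δ ≈ 0.048

Steady state requires s·f(k) = (n + δ)·k, i.e. s·k^α = (n + δ)·k.
Since y* = [s/(n + δ)]^(α/(1−α)), we have s/(n + δ) = (y*)^((1−α)/α) = 1.87^2.2258 = 4.0278.
Therefore n + δ = s / 4.0278 = 0.29 / 4.0278 = 0.0720, so δ = 0.0720 − 0.024 = 0.0480.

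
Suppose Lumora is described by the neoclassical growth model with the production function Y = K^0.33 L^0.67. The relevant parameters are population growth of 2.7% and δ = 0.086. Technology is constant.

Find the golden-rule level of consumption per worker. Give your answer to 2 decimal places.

c_gold ≈ 1.14

At the golden rule, f'(k) = n + δ, so α·k^(α−1) = n + δ and k_gold = (α/(n + δ))^(1/(1−α)).
k_gold = (0.33/0.113)^(1/0.67) = 2.9204^1.4925 ≈ 4.9508
c_gold = f(k_gold) − (n + δ)·k_gold = 1.6953 − 0.113×4.9508 ≈ 1.1359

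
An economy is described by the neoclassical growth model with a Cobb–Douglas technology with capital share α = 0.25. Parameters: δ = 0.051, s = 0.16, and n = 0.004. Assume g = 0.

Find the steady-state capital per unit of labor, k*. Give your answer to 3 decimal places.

k* = 4.153

In steady state, investment equals break-even investment: s·k^α = (n + δ)·k.
Rearranging, k^(1−α) = s / (n + δ).
k^0.75 = 0.16 / (0.004 + 0.051) = 0.16 / 0.055 = 2.9091
k* = 2.9091^(1/0.75) ≈ 4.1528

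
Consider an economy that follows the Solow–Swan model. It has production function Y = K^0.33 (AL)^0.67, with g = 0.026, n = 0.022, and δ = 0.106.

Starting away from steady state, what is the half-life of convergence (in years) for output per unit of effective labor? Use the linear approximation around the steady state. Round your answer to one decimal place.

Near the steady state the convergence rate is λ = (1 − α)(n + g + δ).
λ = (1 − 0.33) × 0.154 = 0.67 × 0.154 = 0.10318
Half-life = ln 2 / λ = 0.6931 / 0.10318 ≈ 6.72 years

half-life ≈ 6.7 years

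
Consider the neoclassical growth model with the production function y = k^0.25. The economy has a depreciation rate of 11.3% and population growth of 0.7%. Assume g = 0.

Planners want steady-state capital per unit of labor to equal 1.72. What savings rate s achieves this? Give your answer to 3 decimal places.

In steady state, investment equals break-even investment: s·k^α = (n + δ)·k.
So s / (n + δ) = (k*)^(1−α) = 1.72^0.75 = 1.5019.
Therefore s = 1.5019 × (n + δ) = 1.5019 × 0.120 = 0.1802.

s ≈ 0.180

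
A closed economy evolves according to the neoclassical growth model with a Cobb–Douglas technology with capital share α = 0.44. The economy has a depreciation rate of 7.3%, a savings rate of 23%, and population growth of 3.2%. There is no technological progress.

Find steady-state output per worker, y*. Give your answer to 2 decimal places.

y* = 1.85

Steady state requires s·f(k) = (n + δ)·k, i.e. s·k^α = (n + δ)·k.
Dividing both sides by k: k^(1−α) = s / (n + δ).
k^0.56 = 0.23 / (0.032 + 0.073) = 0.23 / 0.105 = 2.1905
k* = 2.1905^(1/0.56) ≈ 4.0561
y* = (k*)^α = 4.0561^0.44 ≈ 1.8517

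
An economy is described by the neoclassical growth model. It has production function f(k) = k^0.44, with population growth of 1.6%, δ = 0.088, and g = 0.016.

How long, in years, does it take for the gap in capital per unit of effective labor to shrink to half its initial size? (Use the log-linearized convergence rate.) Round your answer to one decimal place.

t_½ ≈ 10.3 years

Near the steady state the convergence rate is λ = (1 − α)(n + g + δ).
λ = (1 − 0.44) × 0.120 = 0.56 × 0.120 = 0.0672
Half-life = ln 2 / λ = 0.6931 / 0.0672 ≈ 10.31 years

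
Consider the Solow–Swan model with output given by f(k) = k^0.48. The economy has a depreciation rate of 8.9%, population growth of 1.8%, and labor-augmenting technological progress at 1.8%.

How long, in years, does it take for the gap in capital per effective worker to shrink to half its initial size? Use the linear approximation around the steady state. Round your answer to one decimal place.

about 10.7 years

Near the steady state the convergence rate is λ = (1 − α)(n + g + δ).
λ = (1 − 0.48) × 0.125 = 0.52 × 0.125 = 0.0650
Half-life = ln 2 / λ = 0.6931 / 0.0650 ≈ 10.66 years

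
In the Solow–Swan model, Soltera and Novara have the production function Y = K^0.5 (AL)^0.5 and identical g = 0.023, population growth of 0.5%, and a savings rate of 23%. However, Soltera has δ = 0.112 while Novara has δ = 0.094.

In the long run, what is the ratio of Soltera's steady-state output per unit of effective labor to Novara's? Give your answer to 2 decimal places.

ratio ≈ 0.87

Steady-state y* = [s/(n + g + δ)]^(α/(1−α)), so the ratio is [ (s_S/(n + g + δ)_S) / (s_N/(n + g + δ)_N) ]^1.
s_S/(n + g + δ)_S = 0.23/0.140 = 1.6429; s_N/(n + g + δ)_N = 0.23/0.122 = 1.8852.
Ratio = (1.6429/1.8852)^1 = 0.8715^1 ≈ 0.8715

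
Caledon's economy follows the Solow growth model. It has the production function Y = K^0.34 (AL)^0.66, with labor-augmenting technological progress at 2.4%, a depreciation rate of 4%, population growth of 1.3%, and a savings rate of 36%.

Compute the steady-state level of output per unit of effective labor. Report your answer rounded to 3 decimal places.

In steady state, investment equals break-even investment: s·k^α = (n + g + δ)·k.
Dividing both sides by k: k^(1−α) = s / (n + g + δ).
k^0.66 = 0.36 / (0.013 + 0.024 + 0.040) = 0.36 / 0.077 = 4.6753
k* = 4.6753^(1/0.66) ≈ 10.3482
y* = (k*)^α = 10.3482^0.34 ≈ 2.2134

y* = 2.213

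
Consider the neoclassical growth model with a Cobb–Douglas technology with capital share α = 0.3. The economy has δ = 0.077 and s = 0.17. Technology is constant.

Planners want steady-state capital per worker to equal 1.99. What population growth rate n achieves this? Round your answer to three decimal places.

In steady state, investment equals break-even investment: s·k^α = (n + δ)·k.
So s / (n + δ) = (k*)^(1−α) = 1.99^0.7 = 1.6188.
Therefore n + δ = s / 1.6188 = 0.17 / 1.6188 = 0.1050, so n = 0.1050 − 0.077 = 0.0280.

n ≈ 0.028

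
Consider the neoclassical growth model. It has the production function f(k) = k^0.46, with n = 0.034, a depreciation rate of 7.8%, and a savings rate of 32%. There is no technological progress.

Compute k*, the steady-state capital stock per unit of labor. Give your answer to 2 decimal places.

k* = 6.99

In steady state, investment equals break-even investment: s·k^α = (n + δ)·k.
Rearranging, k^(1−α) = s / (n + δ).
k^0.54 = 0.32 / (0.034 + 0.078) = 0.32 / 0.112 = 2.8571
k* = 2.8571^(1/0.54) ≈ 6.9873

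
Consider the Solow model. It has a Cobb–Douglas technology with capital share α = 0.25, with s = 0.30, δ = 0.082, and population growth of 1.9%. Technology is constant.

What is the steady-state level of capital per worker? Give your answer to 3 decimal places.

At the steady state, Δk = 0, so s·k^α = (n + δ)·k.
Rearranging, k^(1−α) = s / (n + δ).
k^0.75 = 0.30 / (0.019 + 0.082) = 0.30 / 0.101 = 2.9703
k* = 2.9703^(1/0.75) ≈ 4.2697

k* ≈ 4.270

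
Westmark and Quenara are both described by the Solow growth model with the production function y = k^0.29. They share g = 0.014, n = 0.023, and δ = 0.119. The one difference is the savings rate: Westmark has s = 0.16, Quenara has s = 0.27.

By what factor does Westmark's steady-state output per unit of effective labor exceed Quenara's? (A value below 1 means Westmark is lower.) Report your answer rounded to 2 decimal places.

Steady-state y* = [s/(n + g + δ)]^(α/(1−α)), so the ratio is [ (s_W/(n + g + δ)_W) / (s_Q/(n + g + δ)_Q) ]^0.4085.
s_W/(n + g + δ)_W = 0.16/0.156 = 1.0256; s_Q/(n + g + δ)_Q = 0.27/0.156 = 1.7308.
Ratio = (1.0256/1.7308)^0.4085 = 0.5926^0.4085 ≈ 0.8076

y*_W / y*_Q ≈ 0.81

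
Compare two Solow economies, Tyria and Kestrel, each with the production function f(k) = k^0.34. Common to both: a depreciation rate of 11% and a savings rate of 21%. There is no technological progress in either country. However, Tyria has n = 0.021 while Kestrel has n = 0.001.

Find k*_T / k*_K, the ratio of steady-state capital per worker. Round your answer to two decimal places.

Steady-state k* = [s/(n + δ)]^(1/(1−α)), so the ratio is [ (s_T/(n + δ)_T) / (s_K/(n + δ)_K) ]^1.5152.
s_T/(n + δ)_T = 0.21/0.131 = 1.6031; s_K/(n + δ)_K = 0.21/0.111 = 1.8919.
Ratio = (1.6031/1.8919)^1.5152 = 0.8473^1.5152 ≈ 0.7780

ratio ≈ 0.78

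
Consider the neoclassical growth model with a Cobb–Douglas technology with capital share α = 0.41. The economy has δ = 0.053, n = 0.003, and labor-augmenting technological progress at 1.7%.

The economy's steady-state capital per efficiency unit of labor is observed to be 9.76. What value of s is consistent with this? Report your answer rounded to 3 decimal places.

At the steady state, Δk = 0, so s·k^α = (n + g + δ)·k.
So s / (n + g + δ) = (k*)^(1−α) = 9.76^0.59 = 3.8351.
Therefore s = 3.8351 × (n + g + δ) = 3.8351 × 0.073 = 0.2800.

s ≈ 0.280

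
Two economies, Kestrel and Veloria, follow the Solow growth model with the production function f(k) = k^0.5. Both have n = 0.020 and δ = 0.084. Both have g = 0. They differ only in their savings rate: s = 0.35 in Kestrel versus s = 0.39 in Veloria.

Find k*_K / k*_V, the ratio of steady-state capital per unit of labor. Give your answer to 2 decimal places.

k*_K / k*_V ≈ 0.81

Steady-state k* = [s/(n + δ)]^(1/(1−α)), so the ratio is [ (s_K/(n + δ)_K) / (s_V/(n + δ)_V) ]^2.
s_K/(n + δ)_K = 0.35/0.104 = 3.3654; s_V/(n + δ)_V = 0.39/0.104 = 3.7500.
Ratio = (3.3654/3.7500)^2 = 0.8974^2 ≈ 0.8053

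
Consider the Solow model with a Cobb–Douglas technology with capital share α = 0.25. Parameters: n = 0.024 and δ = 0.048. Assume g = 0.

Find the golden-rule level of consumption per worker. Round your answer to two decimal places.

c_gold ≈ 1.14

At the golden rule, f'(k) = n + δ, so α·k^(α−1) = n + δ and k_gold = (α/(n + δ))^(1/(1−α)).
k_gold = (0.25/0.072)^(1/0.75) = 3.4722^1.3333 ≈ 5.2576
c_gold = f(k_gold) − (n + δ)·k_gold = 1.5142 − 0.072×5.2576 ≈ 1.1357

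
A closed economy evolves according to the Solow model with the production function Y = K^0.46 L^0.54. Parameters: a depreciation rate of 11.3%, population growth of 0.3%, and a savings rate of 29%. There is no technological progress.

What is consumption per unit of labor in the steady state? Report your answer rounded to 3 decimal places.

At the steady state, Δk = 0, so s·k^α = (n + δ)·k.
Rearranging, k^(1−α) = s / (n + δ).
k^0.54 = 0.29 / (0.003 + 0.113) = 0.29 / 0.116 = 2.5000
k* = 2.5000^(1/0.54) ≈ 5.4566
y* = (k*)^α = 5.4566^0.46 ≈ 2.1827
c* = (1 − s)·y* = (1 − 0.29) × 2.1827 ≈ 1.5497

c* ≈ 1.550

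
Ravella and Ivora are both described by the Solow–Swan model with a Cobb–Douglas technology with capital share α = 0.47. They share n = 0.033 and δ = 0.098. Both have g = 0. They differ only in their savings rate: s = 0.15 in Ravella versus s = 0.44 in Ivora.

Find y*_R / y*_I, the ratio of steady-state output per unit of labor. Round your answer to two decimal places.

Steady-state y* = [s/(n + δ)]^(α/(1−α)), so the ratio is [ (s_R/(n + δ)_R) / (s_I/(n + δ)_I) ]^0.8868.
s_R/(n + δ)_R = 0.15/0.131 = 1.1450; s_I/(n + δ)_I = 0.44/0.131 = 3.3588.
Ratio = (1.1450/3.3588)^0.8868 = 0.3409^0.8868 ≈ 0.3851

ratio ≈ 0.39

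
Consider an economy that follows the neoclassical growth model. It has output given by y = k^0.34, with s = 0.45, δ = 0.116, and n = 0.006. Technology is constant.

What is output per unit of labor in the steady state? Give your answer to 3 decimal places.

y* ≈ 1.959

Steady state requires s·f(k) = (n + δ)·k, i.e. s·k^α = (n + δ)·k.
Rearranging, k^(1−α) = s / (n + δ).
k^0.66 = 0.45 / (0.006 + 0.116) = 0.45 / 0.122 = 3.6885
k* = 3.6885^(1/0.66) ≈ 7.2254
y* = (k*)^α = 7.2254^0.34 ≈ 1.9589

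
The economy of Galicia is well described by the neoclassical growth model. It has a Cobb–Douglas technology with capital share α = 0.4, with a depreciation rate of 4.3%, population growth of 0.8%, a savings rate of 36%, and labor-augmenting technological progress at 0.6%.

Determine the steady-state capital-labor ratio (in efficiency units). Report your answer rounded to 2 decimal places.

k* = 21.58

In steady state, investment equals break-even investment: s·k^α = (n + g + δ)·k.
Rearranging, k^(1−α) = s / (n + g + δ).
k^0.6 = 0.36 / (0.008 + 0.006 + 0.043) = 0.36 / 0.057 = 6.3158
k* = 6.3158^(1/0.6) ≈ 21.5798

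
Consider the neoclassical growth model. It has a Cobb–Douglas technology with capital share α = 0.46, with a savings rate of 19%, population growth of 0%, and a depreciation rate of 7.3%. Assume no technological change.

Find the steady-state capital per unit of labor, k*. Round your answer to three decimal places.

k* ≈ 5.879

Steady state requires s·f(k) = (n + δ)·k, i.e. s·k^α = (n + δ)·k.
Rearranging, k^(1−α) = s / (n + δ).
k^0.54 = 0.19 / (0.000 + 0.073) = 0.19 / 0.073 = 2.6027
k* = 2.6027^(1/0.54) ≈ 5.8790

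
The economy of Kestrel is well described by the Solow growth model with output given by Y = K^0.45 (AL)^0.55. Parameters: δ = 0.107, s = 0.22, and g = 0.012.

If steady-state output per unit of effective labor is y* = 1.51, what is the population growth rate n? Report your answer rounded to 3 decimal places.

n ≈ 0.014

In steady state, investment equals break-even investment: s·k^α = (n + g + δ)·k.
Since y* = [s/(n + g + δ)]^(α/(1−α)), we have s/(n + g + δ) = (y*)^((1−α)/α) = 1.51^1.2222 = 1.6548.
Therefore n + g + δ = s / 1.6548 = 0.22 / 1.6548 = 0.1329, so n = 0.1329 − 0.119 = 0.0139.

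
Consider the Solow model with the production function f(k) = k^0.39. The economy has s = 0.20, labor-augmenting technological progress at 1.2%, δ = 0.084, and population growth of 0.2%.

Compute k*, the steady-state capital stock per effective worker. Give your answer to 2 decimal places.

Steady state requires s·f(k) = (n + g + δ)·k, i.e. s·k^α = (n + g + δ)·k.
Rearranging, k^(1−α) = s / (n + g + δ).
k^0.61 = 0.20 / (0.002 + 0.012 + 0.084) = 0.20 / 0.098 = 2.0408
k* = 2.0408^(1/0.61) ≈ 3.2201

k* ≈ 3.22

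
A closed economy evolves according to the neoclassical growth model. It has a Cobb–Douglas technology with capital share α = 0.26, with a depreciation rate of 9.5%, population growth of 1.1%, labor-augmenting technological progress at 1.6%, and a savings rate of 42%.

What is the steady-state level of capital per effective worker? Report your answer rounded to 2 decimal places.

k* = 5.32

Steady state requires s·f(k) = (n + g + δ)·k, i.e. s·k^α = (n + g + δ)·k.
Dividing both sides by k: k^(1−α) = s / (n + g + δ).
k^0.74 = 0.42 / (0.011 + 0.016 + 0.095) = 0.42 / 0.122 = 3.4426
k* = 3.4426^(1/0.74) ≈ 5.3152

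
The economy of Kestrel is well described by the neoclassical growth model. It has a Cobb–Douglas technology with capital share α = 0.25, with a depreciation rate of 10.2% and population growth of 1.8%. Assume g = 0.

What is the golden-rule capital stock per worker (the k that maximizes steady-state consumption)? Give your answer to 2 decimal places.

k_gold ≈ 2.66

The golden rule sets f'(k) = n + δ, i.e. α·k^(α−1) = n + δ.
So k^(1−α) = α / (n + δ) = 0.25 / 0.120 = 2.0833.
k_gold = 2.0833^(1/0.75) ≈ 2.6607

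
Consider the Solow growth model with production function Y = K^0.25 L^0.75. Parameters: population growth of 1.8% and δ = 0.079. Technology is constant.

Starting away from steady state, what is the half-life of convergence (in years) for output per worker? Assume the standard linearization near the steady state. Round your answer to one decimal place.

Near the steady state the convergence rate is λ = (1 − α)(n + δ).
λ = (1 − 0.25) × 0.097 = 0.75 × 0.097 = 0.07275
Half-life = ln 2 / λ = 0.6931 / 0.07275 ≈ 9.53 years

t_½ ≈ 9.5 years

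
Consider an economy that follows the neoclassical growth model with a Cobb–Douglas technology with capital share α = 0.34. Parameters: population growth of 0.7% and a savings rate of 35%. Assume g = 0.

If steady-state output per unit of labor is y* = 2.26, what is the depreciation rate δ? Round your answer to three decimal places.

At the steady state, Δk = 0, so s·k^α = (n + δ)·k.
Since y* = [s/(n + δ)]^(α/(1−α)), we have s/(n + δ) = (y*)^((1−α)/α) = 2.26^1.9412 = 4.8685.
Therefore n + δ = s / 4.8685 = 0.35 / 4.8685 = 0.0719, so δ = 0.0719 − 0.007 = 0.0649.

δ ≈ 0.065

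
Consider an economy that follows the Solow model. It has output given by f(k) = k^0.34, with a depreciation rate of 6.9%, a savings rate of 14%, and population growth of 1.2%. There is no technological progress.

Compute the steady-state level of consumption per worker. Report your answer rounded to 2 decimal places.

Steady state requires s·f(k) = (n + δ)·k, i.e. s·k^α = (n + δ)·k.
Dividing both sides by k: k^(1−α) = s / (n + δ).
k^0.66 = 0.14 / (0.012 + 0.069) = 0.14 / 0.081 = 1.7284
k* = 1.7284^(1/0.66) ≈ 2.2912
y* = (k*)^α = 2.2912^0.34 ≈ 1.3256
c* = (1 − s)·y* = (1 − 0.14) × 1.3256 ≈ 1.1400

c* ≈ 1.14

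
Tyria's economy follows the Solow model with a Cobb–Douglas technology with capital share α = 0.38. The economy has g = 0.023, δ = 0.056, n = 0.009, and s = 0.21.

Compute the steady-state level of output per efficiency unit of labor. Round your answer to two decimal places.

Steady state requires s·f(k) = (n + g + δ)·k, i.e. s·k^α = (n + g + δ)·k.
Rearranging, k^(1−α) = s / (n + g + δ).
k^0.62 = 0.21 / (0.009 + 0.023 + 0.056) = 0.21 / 0.088 = 2.3864
k* = 2.3864^(1/0.62) ≈ 4.0669
y* = (k*)^α = 4.0669^0.38 ≈ 1.7042

y* ≈ 1.70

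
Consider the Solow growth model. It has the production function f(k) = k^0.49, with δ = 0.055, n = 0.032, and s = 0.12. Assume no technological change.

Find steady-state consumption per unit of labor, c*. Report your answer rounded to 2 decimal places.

Steady state requires s·f(k) = (n + δ)·k, i.e. s·k^α = (n + δ)·k.
Dividing both sides by k: k^(1−α) = s / (n + δ).
k^0.51 = 0.12 / (0.032 + 0.055) = 0.12 / 0.087 = 1.3793
k* = 1.3793^(1/0.51) ≈ 1.8786
y* = (k*)^α = 1.8786^0.49 ≈ 1.3620
c* = (1 − s)·y* = (1 − 0.12) × 1.3620 ≈ 1.1986

c* = 1.20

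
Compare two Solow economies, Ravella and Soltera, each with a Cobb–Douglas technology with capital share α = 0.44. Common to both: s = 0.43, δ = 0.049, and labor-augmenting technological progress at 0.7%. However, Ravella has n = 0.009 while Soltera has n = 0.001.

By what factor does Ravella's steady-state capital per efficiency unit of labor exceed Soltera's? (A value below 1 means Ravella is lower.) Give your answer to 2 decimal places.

k*_R / k*_S ≈ 0.79

Steady-state k* = [s/(n + g + δ)]^(1/(1−α)), so the ratio is [ (s_R/(n + g + δ)_R) / (s_S/(n + g + δ)_S) ]^1.7857.
s_R/(n + g + δ)_R = 0.43/0.065 = 6.6154; s_S/(n + g + δ)_S = 0.43/0.057 = 7.5439.
Ratio = (6.6154/7.5439)^1.7857 = 0.8769^1.7857 ≈ 0.7909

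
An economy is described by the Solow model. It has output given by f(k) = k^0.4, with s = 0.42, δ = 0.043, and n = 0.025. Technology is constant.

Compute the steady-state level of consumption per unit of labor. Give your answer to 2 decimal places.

c* ≈ 1.95

Steady state requires s·f(k) = (n + δ)·k, i.e. s·k^α = (n + δ)·k.
Rearranging, k^(1−α) = s / (n + δ).
k^0.6 = 0.42 / (0.025 + 0.043) = 0.42 / 0.068 = 6.1765
k* = 6.1765^(1/0.6) ≈ 20.7924
y* = (k*)^α = 20.7924^0.4 ≈ 3.3664
c* = (1 − s)·y* = (1 − 0.42) × 3.3664 ≈ 1.9525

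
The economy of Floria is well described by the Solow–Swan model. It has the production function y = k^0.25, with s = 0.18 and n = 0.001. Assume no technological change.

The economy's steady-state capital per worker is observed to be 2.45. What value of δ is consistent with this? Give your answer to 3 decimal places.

δ ≈ 0.091

In steady state, investment equals break-even investment: s·k^α = (n + δ)·k.
So s / (n + δ) = (k*)^(1−α) = 2.45^0.75 = 1.9583.
Therefore n + δ = s / 1.9583 = 0.18 / 1.9583 = 0.0919, so δ = 0.0919 − 0.001 = 0.0909.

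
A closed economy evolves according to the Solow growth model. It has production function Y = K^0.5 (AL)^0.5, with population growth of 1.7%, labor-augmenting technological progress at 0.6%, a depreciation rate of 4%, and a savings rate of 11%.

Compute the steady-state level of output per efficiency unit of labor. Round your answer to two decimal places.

Steady state requires s·f(k) = (n + g + δ)·k, i.e. s·k^α = (n + g + δ)·k.
Rearranging, k^(1−α) = s / (n + g + δ).
k^0.5 = 0.11 / (0.017 + 0.006 + 0.040) = 0.11 / 0.063 = 1.7460
k* = 1.7460^(1/0.5) ≈ 3.0485
y* = (k*)^α = 3.0485^0.5 ≈ 1.7460

y* = 1.75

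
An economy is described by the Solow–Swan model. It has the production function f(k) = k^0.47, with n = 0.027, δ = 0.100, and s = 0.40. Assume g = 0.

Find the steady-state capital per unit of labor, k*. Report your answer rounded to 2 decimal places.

In steady state, investment equals break-even investment: s·k^α = (n + δ)·k.
Dividing both sides by k: k^(1−α) = s / (n + δ).
k^0.53 = 0.40 / (0.027 + 0.100) = 0.40 / 0.127 = 3.1496
k* = 3.1496^(1/0.53) ≈ 8.7117

k* = 8.71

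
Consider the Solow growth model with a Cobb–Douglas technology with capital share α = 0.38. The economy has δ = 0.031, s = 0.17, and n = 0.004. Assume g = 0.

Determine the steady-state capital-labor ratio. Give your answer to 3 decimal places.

At the steady state, Δk = 0, so s·k^α = (n + δ)·k.
Dividing both sides by k: k^(1−α) = s / (n + δ).
k^0.62 = 0.17 / (0.004 + 0.031) = 0.17 / 0.035 = 4.8571
k* = 4.8571^(1/0.62) ≈ 12.7956

k* = 12.796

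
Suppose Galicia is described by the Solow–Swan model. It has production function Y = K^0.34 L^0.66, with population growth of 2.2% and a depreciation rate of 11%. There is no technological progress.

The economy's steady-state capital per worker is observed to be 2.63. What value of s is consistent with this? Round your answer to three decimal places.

Steady state requires s·f(k) = (n + δ)·k, i.e. s·k^α = (n + δ)·k.
So s / (n + δ) = (k*)^(1−α) = 2.63^0.66 = 1.8931.
Therefore s = 1.8931 × (n + δ) = 1.8931 × 0.132 = 0.2499.

s ≈ 0.250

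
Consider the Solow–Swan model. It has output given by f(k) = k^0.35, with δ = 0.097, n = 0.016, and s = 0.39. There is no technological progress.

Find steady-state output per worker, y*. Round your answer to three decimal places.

y* = 1.948

In steady state, investment equals break-even investment: s·k^α = (n + δ)·k.
Dividing both sides by k: k^(1−α) = s / (n + δ).
k^0.65 = 0.39 / (0.016 + 0.097) = 0.39 / 0.113 = 3.4513
k* = 3.4513^(1/0.65) ≈ 6.7246
y* = (k*)^α = 6.7246^0.35 ≈ 1.9484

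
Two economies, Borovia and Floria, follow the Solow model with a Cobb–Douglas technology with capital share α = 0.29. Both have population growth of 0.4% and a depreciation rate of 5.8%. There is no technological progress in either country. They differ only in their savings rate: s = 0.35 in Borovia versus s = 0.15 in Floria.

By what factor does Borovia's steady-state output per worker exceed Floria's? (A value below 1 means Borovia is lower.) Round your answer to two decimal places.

y*_B / y*_F ≈ 1.41

Steady-state y* = [s/(n + δ)]^(α/(1−α)), so the ratio is [ (s_B/(n + δ)_B) / (s_F/(n + δ)_F) ]^0.4085.
s_B/(n + δ)_B = 0.35/0.062 = 5.6452; s_F/(n + δ)_F = 0.15/0.062 = 2.4194.
Ratio = (5.6452/2.4194)^0.4085 = 2.3333^0.4085 ≈ 1.4136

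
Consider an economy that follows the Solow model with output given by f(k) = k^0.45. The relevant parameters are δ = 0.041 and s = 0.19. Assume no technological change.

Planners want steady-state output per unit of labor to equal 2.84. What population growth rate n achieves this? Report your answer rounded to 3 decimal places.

n ≈ 0.012

Steady state requires s·f(k) = (n + δ)·k, i.e. s·k^α = (n + δ)·k.
Since y* = [s/(n + δ)]^(α/(1−α)), we have s/(n + δ) = (y*)^((1−α)/α) = 2.84^1.2222 = 3.5813.
Therefore n + δ = s / 3.5813 = 0.19 / 3.5813 = 0.0531, so n = 0.0531 − 0.041 = 0.0121.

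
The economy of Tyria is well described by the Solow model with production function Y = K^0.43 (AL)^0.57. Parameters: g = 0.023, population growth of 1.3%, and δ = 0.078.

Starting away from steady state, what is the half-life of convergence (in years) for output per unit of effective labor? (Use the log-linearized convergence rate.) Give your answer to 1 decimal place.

half-life ≈ 10.7 years

Near the steady state the convergence rate is λ = (1 − α)(n + g + δ).
λ = (1 − 0.43) × 0.114 = 0.57 × 0.114 = 0.06498
Half-life = ln 2 / λ = 0.6931 / 0.06498 ≈ 10.67 years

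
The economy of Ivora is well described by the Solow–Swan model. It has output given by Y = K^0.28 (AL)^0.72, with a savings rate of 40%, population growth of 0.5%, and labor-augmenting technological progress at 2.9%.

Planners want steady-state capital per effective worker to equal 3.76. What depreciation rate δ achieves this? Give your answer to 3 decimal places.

δ ≈ 0.120

Steady state requires s·f(k) = (n + g + δ)·k, i.e. s·k^α = (n + g + δ)·k.
So s / (n + g + δ) = (k*)^(1−α) = 3.76^0.72 = 2.5950.
Therefore n + g + δ = s / 2.5950 = 0.40 / 2.5950 = 0.1541, so δ = 0.1541 − 0.034 = 0.1201.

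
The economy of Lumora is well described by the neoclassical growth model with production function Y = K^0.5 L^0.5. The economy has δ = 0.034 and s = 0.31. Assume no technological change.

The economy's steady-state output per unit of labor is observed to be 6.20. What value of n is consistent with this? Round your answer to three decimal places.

Steady state requires s·f(k) = (n + δ)·k, i.e. s·k^α = (n + δ)·k.
Since y* = [s/(n + δ)]^(α/(1−α)), we have s/(n + δ) = (y*)^((1−α)/α) = 6.20^1 = 6.2000.
Therefore n + δ = s / 6.2000 = 0.31 / 6.2000 = 0.0500, so n = 0.0500 − 0.034 = 0.0160.

n ≈ 0.016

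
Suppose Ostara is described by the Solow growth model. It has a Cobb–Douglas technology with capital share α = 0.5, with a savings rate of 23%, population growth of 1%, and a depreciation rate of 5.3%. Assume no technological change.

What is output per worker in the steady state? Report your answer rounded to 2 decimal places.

y* ≈ 3.65

At the steady state, Δk = 0, so s·k^α = (n + δ)·k.
Dividing both sides by k: k^(1−α) = s / (n + δ).
k^0.5 = 0.23 / (0.010 + 0.053) = 0.23 / 0.063 = 3.6508
k* = 3.6508^(1/0.5) ≈ 13.3283
y* = (k*)^α = 13.3283^0.5 ≈ 3.6508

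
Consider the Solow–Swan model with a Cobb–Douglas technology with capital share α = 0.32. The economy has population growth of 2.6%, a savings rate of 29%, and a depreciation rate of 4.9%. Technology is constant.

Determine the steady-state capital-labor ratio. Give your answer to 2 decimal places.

Steady state requires s·f(k) = (n + δ)·k, i.e. s·k^α = (n + δ)·k.
Rearranging, k^(1−α) = s / (n + δ).
k^0.68 = 0.29 / (0.026 + 0.049) = 0.29 / 0.075 = 3.8667
k* = 3.8667^(1/0.68) ≈ 7.3069

k* ≈ 7.31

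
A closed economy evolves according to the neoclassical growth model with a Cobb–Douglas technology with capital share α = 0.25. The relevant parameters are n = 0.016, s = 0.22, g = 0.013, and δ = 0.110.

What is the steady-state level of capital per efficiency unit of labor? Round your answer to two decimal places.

At the steady state, Δk = 0, so s·k^α = (n + g + δ)·k.
Rearranging, k^(1−α) = s / (n + g + δ).
k^0.75 = 0.22 / (0.016 + 0.013 + 0.110) = 0.22 / 0.139 = 1.5827
k* = 1.5827^(1/0.75) ≈ 1.8444

k* ≈ 1.84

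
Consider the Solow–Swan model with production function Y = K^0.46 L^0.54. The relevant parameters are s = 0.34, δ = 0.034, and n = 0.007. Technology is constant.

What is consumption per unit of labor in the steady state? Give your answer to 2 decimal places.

In steady state, investment equals break-even investment: s·k^α = (n + δ)·k.
Rearranging, k^(1−α) = s / (n + δ).
k^0.54 = 0.34 / (0.007 + 0.034) = 0.34 / 0.041 = 8.2927
k* = 8.2927^(1/0.54) ≈ 50.2677
y* = (k*)^α = 50.2677^0.46 ≈ 6.0617
c* = (1 − s)·y* = (1 − 0.34) × 6.0617 ≈ 4.0007

c* = 4.00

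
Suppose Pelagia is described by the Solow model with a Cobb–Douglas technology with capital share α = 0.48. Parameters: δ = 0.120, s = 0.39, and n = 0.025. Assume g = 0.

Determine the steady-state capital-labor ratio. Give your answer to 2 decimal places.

k* ≈ 6.70

At the steady state, Δk = 0, so s·k^α = (n + δ)·k.
Rearranging, k^(1−α) = s / (n + δ).
k^0.52 = 0.39 / (0.025 + 0.120) = 0.39 / 0.145 = 2.6897
k* = 2.6897^(1/0.52) ≈ 6.7043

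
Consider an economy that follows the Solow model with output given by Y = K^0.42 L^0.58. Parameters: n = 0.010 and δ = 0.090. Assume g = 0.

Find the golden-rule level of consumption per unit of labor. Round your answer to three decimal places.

c_gold ≈ 1.640

At the golden rule, f'(k) = n + δ, so α·k^(α−1) = n + δ and k_gold = (α/(n + δ))^(1/(1−α)).
k_gold = (0.42/0.100)^(1/0.58) = 4.2000^1.7241 ≈ 11.8726
c_gold = f(k_gold) − (n + δ)·k_gold = 2.8269 − 0.100×11.8726 ≈ 1.6396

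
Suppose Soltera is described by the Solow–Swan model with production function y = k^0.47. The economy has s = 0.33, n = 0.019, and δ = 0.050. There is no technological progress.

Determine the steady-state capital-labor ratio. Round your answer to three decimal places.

k* = 19.160

In steady state, investment equals break-even investment: s·k^α = (n + δ)·k.
Dividing both sides by k: k^(1−α) = s / (n + δ).
k^0.53 = 0.33 / (0.019 + 0.050) = 0.33 / 0.069 = 4.7826
k* = 4.7826^(1/0.53) ≈ 19.1595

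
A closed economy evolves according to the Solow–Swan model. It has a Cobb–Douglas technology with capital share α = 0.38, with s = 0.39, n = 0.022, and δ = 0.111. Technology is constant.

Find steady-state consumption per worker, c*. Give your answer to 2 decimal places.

c* ≈ 1.18

Steady state requires s·f(k) = (n + δ)·k, i.e. s·k^α = (n + δ)·k.
Dividing both sides by k: k^(1−α) = s / (n + δ).
k^0.62 = 0.39 / (0.022 + 0.111) = 0.39 / 0.133 = 2.9323
k* = 2.9323^(1/0.62) ≈ 5.6697
y* = (k*)^α = 5.6697^0.38 ≈ 1.9335
c* = (1 − s)·y* = (1 − 0.39) × 1.9335 ≈ 1.1794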